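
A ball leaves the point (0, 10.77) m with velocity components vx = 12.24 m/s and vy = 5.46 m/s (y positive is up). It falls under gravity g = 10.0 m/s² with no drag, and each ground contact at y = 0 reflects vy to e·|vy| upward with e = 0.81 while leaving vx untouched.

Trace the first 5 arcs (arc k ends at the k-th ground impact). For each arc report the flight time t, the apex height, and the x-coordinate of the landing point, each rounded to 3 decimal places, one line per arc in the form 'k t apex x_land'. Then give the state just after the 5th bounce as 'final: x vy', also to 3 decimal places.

1 2.112 12.261 25.850
2 2.537 8.044 56.900
3 2.055 5.278 82.051
4 1.664 3.463 102.423
5 1.348 2.272 118.925
final: 118.925 5.460

Arc 1: start y=10.770, vy=5.460 → t=2.112, apex=12.261, x_land=25.850, impact vy=-15.659
  bounce: vy ← 0.81·15.659 = 12.684
Arc 2: start y=0.000, vy=12.684 → t=2.537, apex=8.044, x_land=56.900, impact vy=-12.684
  bounce: vy ← 0.81·12.684 = 10.274
Arc 3: start y=0.000, vy=10.274 → t=2.055, apex=5.278, x_land=82.051, impact vy=-10.274
  bounce: vy ← 0.81·10.274 = 8.322
Arc 4: start y=0.000, vy=8.322 → t=1.664, apex=3.463, x_land=102.423, impact vy=-8.322
  bounce: vy ← 0.81·8.322 = 6.741
Arc 5: start y=0.000, vy=6.741 → t=1.348, apex=2.272, x_land=118.925, impact vy=-6.741
  bounce: vy ← 0.81·6.741 = 5.460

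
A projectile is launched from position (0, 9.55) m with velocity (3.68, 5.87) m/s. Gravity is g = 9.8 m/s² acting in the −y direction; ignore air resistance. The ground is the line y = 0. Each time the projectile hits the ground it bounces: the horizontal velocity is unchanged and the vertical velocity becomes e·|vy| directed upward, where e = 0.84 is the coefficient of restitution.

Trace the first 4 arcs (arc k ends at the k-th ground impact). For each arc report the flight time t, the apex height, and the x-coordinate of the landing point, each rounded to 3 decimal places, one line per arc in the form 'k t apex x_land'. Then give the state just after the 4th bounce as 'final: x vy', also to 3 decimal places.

1 2.118 11.308 7.795
2 2.552 7.979 17.187
3 2.144 5.630 25.076
4 1.801 3.972 31.703
final: 31.703 7.412

Arc 1: start y=9.550, vy=5.870 → t=2.118, apex=11.308, x_land=7.795, impact vy=-14.887
  bounce: vy ← 0.84·14.887 = 12.505
Arc 2: start y=0.000, vy=12.505 → t=2.552, apex=7.979, x_land=17.187, impact vy=-12.505
  bounce: vy ← 0.84·12.505 = 10.505
Arc 3: start y=0.000, vy=10.505 → t=2.144, apex=5.630, x_land=25.076, impact vy=-10.505
  bounce: vy ← 0.84·10.505 = 8.824
Arc 4: start y=0.000, vy=8.824 → t=1.801, apex=3.972, x_land=31.703, impact vy=-8.824
  bounce: vy ← 0.84·8.824 = 7.412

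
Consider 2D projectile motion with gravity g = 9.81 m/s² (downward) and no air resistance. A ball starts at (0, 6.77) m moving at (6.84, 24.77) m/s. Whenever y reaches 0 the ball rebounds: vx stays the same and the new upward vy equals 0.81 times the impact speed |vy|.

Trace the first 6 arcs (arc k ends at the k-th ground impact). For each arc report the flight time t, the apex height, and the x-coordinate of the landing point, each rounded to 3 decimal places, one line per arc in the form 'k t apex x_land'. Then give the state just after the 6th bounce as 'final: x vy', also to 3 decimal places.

Arc 1: start y=6.770, vy=24.770 → t=5.310, apex=38.042, x_land=36.320, impact vy=-27.320
  bounce: vy ← 0.81·27.320 = 22.129
Arc 2: start y=0.000, vy=22.129 → t=4.512, apex=24.959, x_land=67.179, impact vy=-22.129
  bounce: vy ← 0.81·22.129 = 17.925
Arc 3: start y=0.000, vy=17.925 → t=3.654, apex=16.376, x_land=92.174, impact vy=-17.925
  bounce: vy ← 0.81·17.925 = 14.519
Arc 4: start y=0.000, vy=14.519 → t=2.960, apex=10.744, x_land=112.421, impact vy=-14.519
  bounce: vy ← 0.81·14.519 = 11.760
Arc 5: start y=0.000, vy=11.760 → t=2.398, apex=7.049, x_land=128.821, impact vy=-11.760
  bounce: vy ← 0.81·11.760 = 9.526
Arc 6: start y=0.000, vy=9.526 → t=1.942, apex=4.625, x_land=142.105, impact vy=-9.526
  bounce: vy ← 0.81·9.526 = 7.716

1 5.310 38.042 36.320
2 4.512 24.959 67.179
3 3.654 16.376 92.174
4 2.960 10.744 112.421
5 2.398 7.049 128.821
6 1.942 4.625 142.105
final: 142.105 7.716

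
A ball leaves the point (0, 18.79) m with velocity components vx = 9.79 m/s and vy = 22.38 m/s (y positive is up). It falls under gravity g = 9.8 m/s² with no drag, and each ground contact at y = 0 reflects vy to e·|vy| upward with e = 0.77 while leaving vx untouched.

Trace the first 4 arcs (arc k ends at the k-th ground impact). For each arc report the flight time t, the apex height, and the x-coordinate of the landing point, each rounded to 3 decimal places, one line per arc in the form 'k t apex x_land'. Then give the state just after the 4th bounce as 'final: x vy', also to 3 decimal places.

1 5.292 44.344 51.808
2 4.633 26.292 97.163
3 3.567 15.588 132.087
4 2.747 9.242 158.978
final: 158.978 10.364

Arc 1: start y=18.790, vy=22.380 → t=5.292, apex=44.344, x_land=51.808, impact vy=-29.481
  bounce: vy ← 0.77·29.481 = 22.701
Arc 2: start y=0.000, vy=22.701 → t=4.633, apex=26.292, x_land=97.163, impact vy=-22.701
  bounce: vy ← 0.77·22.701 = 17.479
Arc 3: start y=0.000, vy=17.479 → t=3.567, apex=15.588, x_land=132.087, impact vy=-17.479
  bounce: vy ← 0.77·17.479 = 13.459
Arc 4: start y=0.000, vy=13.459 → t=2.747, apex=9.242, x_land=158.978, impact vy=-13.459
  bounce: vy ← 0.77·13.459 = 10.364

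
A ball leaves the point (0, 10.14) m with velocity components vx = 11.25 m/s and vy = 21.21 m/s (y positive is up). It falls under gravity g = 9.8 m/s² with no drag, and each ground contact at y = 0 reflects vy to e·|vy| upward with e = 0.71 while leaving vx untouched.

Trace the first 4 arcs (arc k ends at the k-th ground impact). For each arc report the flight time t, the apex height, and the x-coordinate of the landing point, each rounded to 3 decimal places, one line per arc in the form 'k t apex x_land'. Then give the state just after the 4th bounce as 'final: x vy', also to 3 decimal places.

Arc 1: start y=10.140, vy=21.210 → t=4.763, apex=33.092, x_land=53.584, impact vy=-25.468
  bounce: vy ← 0.71·25.468 = 18.082
Arc 2: start y=0.000, vy=18.082 → t=3.690, apex=16.682, x_land=95.099, impact vy=-18.082
  bounce: vy ← 0.71·18.082 = 12.838
Arc 3: start y=0.000, vy=12.838 → t=2.620, apex=8.409, x_land=124.575, impact vy=-12.838
  bounce: vy ← 0.71·12.838 = 9.115
Arc 4: start y=0.000, vy=9.115 → t=1.860, apex=4.239, x_land=145.503, impact vy=-9.115
  bounce: vy ← 0.71·9.115 = 6.472

1 4.763 33.092 53.584
2 3.690 16.682 95.099
3 2.620 8.409 124.575
4 1.860 4.239 145.503
final: 145.503 6.472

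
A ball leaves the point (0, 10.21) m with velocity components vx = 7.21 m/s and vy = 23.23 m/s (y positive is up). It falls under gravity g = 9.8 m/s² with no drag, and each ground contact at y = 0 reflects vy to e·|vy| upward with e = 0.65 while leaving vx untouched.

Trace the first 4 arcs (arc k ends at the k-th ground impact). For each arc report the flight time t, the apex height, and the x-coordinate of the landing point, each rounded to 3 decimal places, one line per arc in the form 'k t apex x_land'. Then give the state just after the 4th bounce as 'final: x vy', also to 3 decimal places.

1 5.146 37.742 37.101
2 3.608 15.946 63.114
3 2.345 6.737 80.023
4 1.524 2.846 91.013
final: 91.013 4.855

Arc 1: start y=10.210, vy=23.230 → t=5.146, apex=37.742, x_land=37.101, impact vy=-27.198
  bounce: vy ← 0.65·27.198 = 17.679
Arc 2: start y=0.000, vy=17.679 → t=3.608, apex=15.946, x_land=63.114, impact vy=-17.679
  bounce: vy ← 0.65·17.679 = 11.491
Arc 3: start y=0.000, vy=11.491 → t=2.345, apex=6.737, x_land=80.023, impact vy=-11.491
  bounce: vy ← 0.65·11.491 = 7.469
Arc 4: start y=0.000, vy=7.469 → t=1.524, apex=2.846, x_land=91.013, impact vy=-7.469
  bounce: vy ← 0.65·7.469 = 4.855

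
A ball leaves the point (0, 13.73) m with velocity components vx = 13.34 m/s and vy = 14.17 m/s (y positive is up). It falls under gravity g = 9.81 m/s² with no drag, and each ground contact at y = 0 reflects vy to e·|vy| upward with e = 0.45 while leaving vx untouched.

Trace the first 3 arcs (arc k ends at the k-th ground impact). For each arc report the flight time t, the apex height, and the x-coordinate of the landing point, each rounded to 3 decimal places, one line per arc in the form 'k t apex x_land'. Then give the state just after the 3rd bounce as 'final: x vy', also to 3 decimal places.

Arc 1: start y=13.730, vy=14.170 → t=3.655, apex=23.964, x_land=48.755, impact vy=-21.683
  bounce: vy ← 0.45·21.683 = 9.758
Arc 2: start y=0.000, vy=9.758 → t=1.989, apex=4.853, x_land=75.292, impact vy=-9.758
  bounce: vy ← 0.45·9.758 = 4.391
Arc 3: start y=0.000, vy=4.391 → t=0.895, apex=0.983, x_land=87.234, impact vy=-4.391
  bounce: vy ← 0.45·4.391 = 1.976

1 3.655 23.964 48.755
2 1.989 4.853 75.292
3 0.895 0.983 87.234
final: 87.234 1.976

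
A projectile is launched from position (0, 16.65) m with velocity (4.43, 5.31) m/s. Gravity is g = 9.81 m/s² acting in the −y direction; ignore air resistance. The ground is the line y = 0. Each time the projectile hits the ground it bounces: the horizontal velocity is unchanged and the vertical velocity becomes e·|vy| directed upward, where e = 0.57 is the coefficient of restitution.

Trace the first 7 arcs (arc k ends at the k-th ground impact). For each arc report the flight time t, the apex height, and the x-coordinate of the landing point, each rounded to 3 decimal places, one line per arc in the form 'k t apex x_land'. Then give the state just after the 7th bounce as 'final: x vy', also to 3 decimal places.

Arc 1: start y=16.650, vy=5.310 → t=2.462, apex=18.087, x_land=10.905, impact vy=-18.838
  bounce: vy ← 0.57·18.838 = 10.738
Arc 2: start y=0.000, vy=10.738 → t=2.189, apex=5.877, x_land=20.603, impact vy=-10.738
  bounce: vy ← 0.57·10.738 = 6.120
Arc 3: start y=0.000, vy=6.120 → t=1.248, apex=1.909, x_land=26.130, impact vy=-6.120
  bounce: vy ← 0.57·6.120 = 3.489
Arc 4: start y=0.000, vy=3.489 → t=0.711, apex=0.620, x_land=29.281, impact vy=-3.489
  bounce: vy ← 0.57·3.489 = 1.989
Arc 5: start y=0.000, vy=1.989 → t=0.405, apex=0.202, x_land=31.077, impact vy=-1.989
  bounce: vy ← 0.57·1.989 = 1.133
Arc 6: start y=0.000, vy=1.133 → t=0.231, apex=0.065, x_land=32.101, impact vy=-1.133
  bounce: vy ← 0.57·1.133 = 0.646
Arc 7: start y=0.000, vy=0.646 → t=0.132, apex=0.021, x_land=32.684, impact vy=-0.646
  bounce: vy ← 0.57·0.646 = 0.368

1 2.462 18.087 10.905
2 2.189 5.877 20.603
3 1.248 1.909 26.130
4 0.711 0.620 29.281
5 0.405 0.202 31.077
6 0.231 0.065 32.101
7 0.132 0.021 32.684
final: 32.684 0.368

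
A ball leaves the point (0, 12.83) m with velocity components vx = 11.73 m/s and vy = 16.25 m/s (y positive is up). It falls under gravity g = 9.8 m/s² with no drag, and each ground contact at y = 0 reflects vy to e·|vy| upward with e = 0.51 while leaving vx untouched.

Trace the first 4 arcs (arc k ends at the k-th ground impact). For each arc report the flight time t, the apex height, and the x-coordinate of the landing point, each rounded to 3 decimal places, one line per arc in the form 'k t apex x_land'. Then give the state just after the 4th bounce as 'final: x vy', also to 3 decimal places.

Arc 1: start y=12.830, vy=16.250 → t=3.975, apex=26.303, x_land=46.627, impact vy=-22.705
  bounce: vy ← 0.51·22.705 = 11.580
Arc 2: start y=0.000, vy=11.580 → t=2.363, apex=6.841, x_land=74.347, impact vy=-11.580
  bounce: vy ← 0.51·11.580 = 5.906
Arc 3: start y=0.000, vy=5.906 → t=1.205, apex=1.779, x_land=88.485, impact vy=-5.906
  bounce: vy ← 0.51·5.906 = 3.012
Arc 4: start y=0.000, vy=3.012 → t=0.615, apex=0.463, x_land=95.695, impact vy=-3.012
  bounce: vy ← 0.51·3.012 = 1.536

1 3.975 26.303 46.627
2 2.363 6.841 74.347
3 1.205 1.779 88.485
4 0.615 0.463 95.695
final: 95.695 1.536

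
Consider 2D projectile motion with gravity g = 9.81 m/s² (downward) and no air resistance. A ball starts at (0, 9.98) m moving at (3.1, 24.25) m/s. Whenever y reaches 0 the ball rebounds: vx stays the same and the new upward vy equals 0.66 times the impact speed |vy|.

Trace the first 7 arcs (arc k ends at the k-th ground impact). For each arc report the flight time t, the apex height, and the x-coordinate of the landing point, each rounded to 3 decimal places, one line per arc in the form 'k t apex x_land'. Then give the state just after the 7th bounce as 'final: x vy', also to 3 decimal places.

1 5.326 39.953 16.510
2 3.767 17.403 28.189
3 2.486 7.581 35.897
4 1.641 3.302 40.984
5 1.083 1.438 44.342
6 0.715 0.627 46.558
7 0.472 0.273 48.020
final: 48.020 1.527

Arc 1: start y=9.980, vy=24.250 → t=5.326, apex=39.953, x_land=16.510, impact vy=-27.998
  bounce: vy ← 0.66·27.998 = 18.478
Arc 2: start y=0.000, vy=18.478 → t=3.767, apex=17.403, x_land=28.189, impact vy=-18.478
  bounce: vy ← 0.66·18.478 = 12.196
Arc 3: start y=0.000, vy=12.196 → t=2.486, apex=7.581, x_land=35.897, impact vy=-12.196
  bounce: vy ← 0.66·12.196 = 8.049
Arc 4: start y=0.000, vy=8.049 → t=1.641, apex=3.302, x_land=40.984, impact vy=-8.049
  bounce: vy ← 0.66·8.049 = 5.312
Arc 5: start y=0.000, vy=5.312 → t=1.083, apex=1.438, x_land=44.342, impact vy=-5.312
  bounce: vy ← 0.66·5.312 = 3.506
Arc 6: start y=0.000, vy=3.506 → t=0.715, apex=0.627, x_land=46.558, impact vy=-3.506
  bounce: vy ← 0.66·3.506 = 2.314
Arc 7: start y=0.000, vy=2.314 → t=0.472, apex=0.273, x_land=48.020, impact vy=-2.314
  bounce: vy ← 0.66·2.314 = 1.527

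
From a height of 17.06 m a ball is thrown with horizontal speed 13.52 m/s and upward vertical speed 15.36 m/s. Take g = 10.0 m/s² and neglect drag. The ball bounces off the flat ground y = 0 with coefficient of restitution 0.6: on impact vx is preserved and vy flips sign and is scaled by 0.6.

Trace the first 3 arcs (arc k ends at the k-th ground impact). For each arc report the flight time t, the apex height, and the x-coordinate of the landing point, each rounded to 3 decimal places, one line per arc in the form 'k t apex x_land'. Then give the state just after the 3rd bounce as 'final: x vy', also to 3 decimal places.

1 3.938 28.856 53.247
2 2.883 10.388 92.222
3 1.730 3.740 115.608
final: 115.608 5.189

Arc 1: start y=17.060, vy=15.360 → t=3.938, apex=28.856, x_land=53.247, impact vy=-24.024
  bounce: vy ← 0.6·24.024 = 14.414
Arc 2: start y=0.000, vy=14.414 → t=2.883, apex=10.388, x_land=92.222, impact vy=-14.414
  bounce: vy ← 0.6·14.414 = 8.648
Arc 3: start y=0.000, vy=8.648 → t=1.730, apex=3.740, x_land=115.608, impact vy=-8.648
  bounce: vy ← 0.6·8.648 = 5.189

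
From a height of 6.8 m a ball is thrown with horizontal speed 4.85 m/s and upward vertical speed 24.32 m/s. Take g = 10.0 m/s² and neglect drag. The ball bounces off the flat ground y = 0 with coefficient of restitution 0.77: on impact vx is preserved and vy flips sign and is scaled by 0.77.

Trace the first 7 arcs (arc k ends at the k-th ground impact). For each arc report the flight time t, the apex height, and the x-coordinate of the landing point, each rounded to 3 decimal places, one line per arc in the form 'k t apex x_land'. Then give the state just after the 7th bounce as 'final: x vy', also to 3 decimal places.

Arc 1: start y=6.800, vy=24.320 → t=5.129, apex=36.373, x_land=24.876, impact vy=-26.972
  bounce: vy ← 0.77·26.972 = 20.768
Arc 2: start y=0.000, vy=20.768 → t=4.154, apex=21.566, x_land=45.021, impact vy=-20.768
  bounce: vy ← 0.77·20.768 = 15.991
Arc 3: start y=0.000, vy=15.991 → t=3.198, apex=12.786, x_land=60.533, impact vy=-15.991
  bounce: vy ← 0.77·15.991 = 12.313
Arc 4: start y=0.000, vy=12.313 → t=2.463, apex=7.581, x_land=72.477, impact vy=-12.313
  bounce: vy ← 0.77·12.313 = 9.481
Arc 5: start y=0.000, vy=9.481 → t=1.896, apex=4.495, x_land=81.674, impact vy=-9.481
  bounce: vy ← 0.77·9.481 = 7.301
Arc 6: start y=0.000, vy=7.301 → t=1.460, apex=2.665, x_land=88.756, impact vy=-7.301
  bounce: vy ← 0.77·7.301 = 5.621
Arc 7: start y=0.000, vy=5.621 → t=1.124, apex=1.580, x_land=94.208, impact vy=-5.621
  bounce: vy ← 0.77·5.621 = 4.329

1 5.129 36.373 24.876
2 4.154 21.566 45.021
3 3.198 12.786 60.533
4 2.463 7.581 72.477
5 1.896 4.495 81.674
6 1.460 2.665 88.756
7 1.124 1.580 94.208
final: 94.208 4.329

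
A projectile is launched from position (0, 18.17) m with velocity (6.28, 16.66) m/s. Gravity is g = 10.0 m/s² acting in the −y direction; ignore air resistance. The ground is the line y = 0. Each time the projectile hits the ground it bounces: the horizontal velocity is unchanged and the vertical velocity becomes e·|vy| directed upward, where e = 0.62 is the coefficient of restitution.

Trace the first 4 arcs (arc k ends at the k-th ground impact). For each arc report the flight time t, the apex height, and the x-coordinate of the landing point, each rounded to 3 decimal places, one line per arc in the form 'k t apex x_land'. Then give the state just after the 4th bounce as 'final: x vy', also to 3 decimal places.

1 4.198 32.048 26.362
2 3.139 12.319 46.077
3 1.946 4.735 58.300
4 1.207 1.820 65.878
final: 65.878 3.741

Arc 1: start y=18.170, vy=16.660 → t=4.198, apex=32.048, x_land=26.362, impact vy=-25.317
  bounce: vy ← 0.62·25.317 = 15.697
Arc 2: start y=0.000, vy=15.697 → t=3.139, apex=12.319, x_land=46.077, impact vy=-15.697
  bounce: vy ← 0.62·15.697 = 9.732
Arc 3: start y=0.000, vy=9.732 → t=1.946, apex=4.735, x_land=58.300, impact vy=-9.732
  bounce: vy ← 0.62·9.732 = 6.034
Arc 4: start y=0.000, vy=6.034 → t=1.207, apex=1.820, x_land=65.878, impact vy=-6.034
  bounce: vy ← 0.62·6.034 = 3.741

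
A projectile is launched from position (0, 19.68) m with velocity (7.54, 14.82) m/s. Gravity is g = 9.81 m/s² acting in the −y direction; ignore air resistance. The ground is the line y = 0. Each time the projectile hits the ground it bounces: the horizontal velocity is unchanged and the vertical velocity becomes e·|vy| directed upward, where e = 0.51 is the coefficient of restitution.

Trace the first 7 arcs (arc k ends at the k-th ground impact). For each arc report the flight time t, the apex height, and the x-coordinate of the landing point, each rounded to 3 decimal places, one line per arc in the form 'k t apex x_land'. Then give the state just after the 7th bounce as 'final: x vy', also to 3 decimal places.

Arc 1: start y=19.680, vy=14.820 → t=4.020, apex=30.874, x_land=30.308, impact vy=-24.612
  bounce: vy ← 0.51·24.612 = 12.552
Arc 2: start y=0.000, vy=12.552 → t=2.559, apex=8.030, x_land=49.603, impact vy=-12.552
  bounce: vy ← 0.51·12.552 = 6.402
Arc 3: start y=0.000, vy=6.402 → t=1.305, apex=2.089, x_land=59.443, impact vy=-6.402
  bounce: vy ← 0.51·6.402 = 3.265
Arc 4: start y=0.000, vy=3.265 → t=0.666, apex=0.543, x_land=64.462, impact vy=-3.265
  bounce: vy ← 0.51·3.265 = 1.665
Arc 5: start y=0.000, vy=1.665 → t=0.339, apex=0.141, x_land=67.022, impact vy=-1.665
  bounce: vy ← 0.51·1.665 = 0.849
Arc 6: start y=0.000, vy=0.849 → t=0.173, apex=0.037, x_land=68.327, impact vy=-0.849
  bounce: vy ← 0.51·0.849 = 0.433
Arc 7: start y=0.000, vy=0.433 → t=0.088, apex=0.010, x_land=68.993, impact vy=-0.433
  bounce: vy ← 0.51·0.433 = 0.221

1 4.020 30.874 30.308
2 2.559 8.030 49.603
3 1.305 2.089 59.443
4 0.666 0.543 64.462
5 0.339 0.141 67.022
6 0.173 0.037 68.327
7 0.088 0.010 68.993
final: 68.993 0.221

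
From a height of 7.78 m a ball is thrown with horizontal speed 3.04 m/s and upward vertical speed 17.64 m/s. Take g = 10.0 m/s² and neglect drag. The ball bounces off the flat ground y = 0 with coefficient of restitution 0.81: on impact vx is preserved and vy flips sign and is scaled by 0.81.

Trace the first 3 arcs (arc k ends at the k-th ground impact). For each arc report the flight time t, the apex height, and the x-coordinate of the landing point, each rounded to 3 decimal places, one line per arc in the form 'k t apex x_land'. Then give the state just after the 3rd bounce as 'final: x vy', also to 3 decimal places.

Arc 1: start y=7.780, vy=17.640 → t=3.924, apex=23.338, x_land=11.930, impact vy=-21.605
  bounce: vy ← 0.81·21.605 = 17.500
Arc 2: start y=0.000, vy=17.500 → t=3.500, apex=15.312, x_land=22.570, impact vy=-17.500
  bounce: vy ← 0.81·17.500 = 14.175
Arc 3: start y=0.000, vy=14.175 → t=2.835, apex=10.046, x_land=31.189, impact vy=-14.175
  bounce: vy ← 0.81·14.175 = 11.482

1 3.924 23.338 11.930
2 3.500 15.312 22.570
3 2.835 10.046 31.189
final: 31.189 11.482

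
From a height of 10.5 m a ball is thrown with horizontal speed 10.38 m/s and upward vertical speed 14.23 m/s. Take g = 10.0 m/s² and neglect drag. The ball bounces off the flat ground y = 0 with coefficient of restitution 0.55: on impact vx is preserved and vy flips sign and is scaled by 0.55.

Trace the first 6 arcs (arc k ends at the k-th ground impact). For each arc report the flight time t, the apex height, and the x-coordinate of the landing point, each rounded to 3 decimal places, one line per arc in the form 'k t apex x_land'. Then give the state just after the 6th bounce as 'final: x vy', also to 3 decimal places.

Arc 1: start y=10.500, vy=14.230 → t=3.454, apex=20.625, x_land=35.852, impact vy=-20.310
  bounce: vy ← 0.55·20.310 = 11.170
Arc 2: start y=0.000, vy=11.170 → t=2.234, apex=6.239, x_land=59.042, impact vy=-11.170
  bounce: vy ← 0.55·11.170 = 6.144
Arc 3: start y=0.000, vy=6.144 → t=1.229, apex=1.887, x_land=71.797, impact vy=-6.144
  bounce: vy ← 0.55·6.144 = 3.379
Arc 4: start y=0.000, vy=3.379 → t=0.676, apex=0.571, x_land=78.812, impact vy=-3.379
  bounce: vy ← 0.55·3.379 = 1.858
Arc 5: start y=0.000, vy=1.858 → t=0.372, apex=0.173, x_land=82.670, impact vy=-1.858
  bounce: vy ← 0.55·1.858 = 1.022
Arc 6: start y=0.000, vy=1.022 → t=0.204, apex=0.052, x_land=84.792, impact vy=-1.022
  bounce: vy ← 0.55·1.022 = 0.562

1 3.454 20.625 35.852
2 2.234 6.239 59.042
3 1.229 1.887 71.797
4 0.676 0.571 78.812
5 0.372 0.173 82.670
6 0.204 0.052 84.792
final: 84.792 0.562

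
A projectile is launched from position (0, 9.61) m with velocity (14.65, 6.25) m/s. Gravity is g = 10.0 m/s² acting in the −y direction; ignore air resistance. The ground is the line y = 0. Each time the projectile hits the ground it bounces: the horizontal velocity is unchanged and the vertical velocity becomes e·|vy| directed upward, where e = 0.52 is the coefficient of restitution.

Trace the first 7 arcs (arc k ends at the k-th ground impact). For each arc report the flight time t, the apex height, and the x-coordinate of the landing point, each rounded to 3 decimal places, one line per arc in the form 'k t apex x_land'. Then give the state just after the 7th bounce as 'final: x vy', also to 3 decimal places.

1 2.146 11.563 31.435
2 1.582 3.127 54.605
3 0.822 0.845 66.653
4 0.428 0.229 72.918
5 0.222 0.062 76.176
6 0.116 0.017 77.870
7 0.060 0.005 78.751
final: 78.751 0.156

Arc 1: start y=9.610, vy=6.250 → t=2.146, apex=11.563, x_land=31.435, impact vy=-15.207
  bounce: vy ← 0.52·15.207 = 7.908
Arc 2: start y=0.000, vy=7.908 → t=1.582, apex=3.127, x_land=54.605, impact vy=-7.908
  bounce: vy ← 0.52·7.908 = 4.112
Arc 3: start y=0.000, vy=4.112 → t=0.822, apex=0.845, x_land=66.653, impact vy=-4.112
  bounce: vy ← 0.52·4.112 = 2.138
Arc 4: start y=0.000, vy=2.138 → t=0.428, apex=0.229, x_land=72.918, impact vy=-2.138
  bounce: vy ← 0.52·2.138 = 1.112
Arc 5: start y=0.000, vy=1.112 → t=0.222, apex=0.062, x_land=76.176, impact vy=-1.112
  bounce: vy ← 0.52·1.112 = 0.578
Arc 6: start y=0.000, vy=0.578 → t=0.116, apex=0.017, x_land=77.870, impact vy=-0.578
  bounce: vy ← 0.52·0.578 = 0.301
Arc 7: start y=0.000, vy=0.301 → t=0.060, apex=0.005, x_land=78.751, impact vy=-0.301
  bounce: vy ← 0.52·0.301 = 0.156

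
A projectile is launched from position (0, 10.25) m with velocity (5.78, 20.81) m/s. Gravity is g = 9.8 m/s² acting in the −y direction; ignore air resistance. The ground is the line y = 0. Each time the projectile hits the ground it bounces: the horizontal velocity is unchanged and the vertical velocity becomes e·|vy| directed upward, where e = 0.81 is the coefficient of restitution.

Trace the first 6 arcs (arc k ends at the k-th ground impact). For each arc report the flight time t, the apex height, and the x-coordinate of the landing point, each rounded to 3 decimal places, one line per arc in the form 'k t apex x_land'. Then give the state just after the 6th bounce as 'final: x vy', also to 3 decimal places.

1 4.693 32.345 27.124
2 4.162 21.221 51.181
3 3.371 13.923 70.667
4 2.731 9.135 86.451
5 2.212 5.994 99.236
6 1.792 3.932 109.592
final: 109.592 7.111

Arc 1: start y=10.250, vy=20.810 → t=4.693, apex=32.345, x_land=27.124, impact vy=-25.178
  bounce: vy ← 0.81·25.178 = 20.395
Arc 2: start y=0.000, vy=20.395 → t=4.162, apex=21.221, x_land=51.181, impact vy=-20.395
  bounce: vy ← 0.81·20.395 = 16.520
Arc 3: start y=0.000, vy=16.520 → t=3.371, apex=13.923, x_land=70.667, impact vy=-16.520
  bounce: vy ← 0.81·16.520 = 13.381
Arc 4: start y=0.000, vy=13.381 → t=2.731, apex=9.135, x_land=86.451, impact vy=-13.381
  bounce: vy ← 0.81·13.381 = 10.839
Arc 5: start y=0.000, vy=10.839 → t=2.212, apex=5.994, x_land=99.236, impact vy=-10.839
  bounce: vy ← 0.81·10.839 = 8.779
Arc 6: start y=0.000, vy=8.779 → t=1.792, apex=3.932, x_land=109.592, impact vy=-8.779
  bounce: vy ← 0.81·8.779 = 7.111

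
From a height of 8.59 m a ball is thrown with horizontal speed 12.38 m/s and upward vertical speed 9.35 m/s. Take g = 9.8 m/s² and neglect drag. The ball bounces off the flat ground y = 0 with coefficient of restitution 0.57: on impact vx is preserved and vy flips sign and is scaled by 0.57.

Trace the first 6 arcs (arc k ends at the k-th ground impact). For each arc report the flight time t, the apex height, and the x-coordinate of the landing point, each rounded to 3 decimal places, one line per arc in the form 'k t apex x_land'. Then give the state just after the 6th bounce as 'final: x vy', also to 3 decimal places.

Arc 1: start y=8.590, vy=9.350 → t=2.586, apex=13.050, x_land=32.015, impact vy=-15.993
  bounce: vy ← 0.57·15.993 = 9.116
Arc 2: start y=0.000, vy=9.116 → t=1.860, apex=4.240, x_land=55.048, impact vy=-9.116
  bounce: vy ← 0.57·9.116 = 5.196
Arc 3: start y=0.000, vy=5.196 → t=1.060, apex=1.378, x_land=68.176, impact vy=-5.196
  bounce: vy ← 0.57·5.196 = 2.962
Arc 4: start y=0.000, vy=2.962 → t=0.604, apex=0.448, x_land=75.659, impact vy=-2.962
  bounce: vy ← 0.57·2.962 = 1.688
Arc 5: start y=0.000, vy=1.688 → t=0.345, apex=0.145, x_land=79.925, impact vy=-1.688
  bounce: vy ← 0.57·1.688 = 0.962
Arc 6: start y=0.000, vy=0.962 → t=0.196, apex=0.047, x_land=82.356, impact vy=-0.962
  bounce: vy ← 0.57·0.962 = 0.549

1 2.586 13.050 32.015
2 1.860 4.240 55.048
3 1.060 1.378 68.176
4 0.604 0.448 75.659
5 0.345 0.145 79.925
6 0.196 0.047 82.356
final: 82.356 0.549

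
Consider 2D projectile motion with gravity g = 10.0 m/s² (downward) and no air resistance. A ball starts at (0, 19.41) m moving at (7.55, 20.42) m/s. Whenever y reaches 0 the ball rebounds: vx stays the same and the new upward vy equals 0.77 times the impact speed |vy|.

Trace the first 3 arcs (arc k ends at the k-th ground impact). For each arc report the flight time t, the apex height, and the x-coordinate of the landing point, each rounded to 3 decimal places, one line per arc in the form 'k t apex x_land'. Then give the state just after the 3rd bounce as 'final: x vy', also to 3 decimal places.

Arc 1: start y=19.410, vy=20.420 → t=4.880, apex=40.259, x_land=36.841, impact vy=-28.376
  bounce: vy ← 0.77·28.376 = 21.849
Arc 2: start y=0.000, vy=21.849 → t=4.370, apex=23.869, x_land=69.833, impact vy=-21.849
  bounce: vy ← 0.77·21.849 = 16.824
Arc 3: start y=0.000, vy=16.824 → t=3.365, apex=14.152, x_land=95.237, impact vy=-16.824
  bounce: vy ← 0.77·16.824 = 12.954

1 4.880 40.259 36.841
2 4.370 23.869 69.833
3 3.365 14.152 95.237
final: 95.237 12.954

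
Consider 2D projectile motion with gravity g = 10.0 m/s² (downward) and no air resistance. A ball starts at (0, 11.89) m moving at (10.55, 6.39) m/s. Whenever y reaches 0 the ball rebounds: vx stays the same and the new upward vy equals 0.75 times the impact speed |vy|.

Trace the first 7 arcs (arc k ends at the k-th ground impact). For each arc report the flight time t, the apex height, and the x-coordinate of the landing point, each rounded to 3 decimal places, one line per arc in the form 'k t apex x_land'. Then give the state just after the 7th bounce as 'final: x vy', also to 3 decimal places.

Arc 1: start y=11.890, vy=6.390 → t=2.308, apex=13.932, x_land=24.352, impact vy=-16.692
  bounce: vy ← 0.75·16.692 = 12.519
Arc 2: start y=0.000, vy=12.519 → t=2.504, apex=7.837, x_land=50.767, impact vy=-12.519
  bounce: vy ← 0.75·12.519 = 9.389
Arc 3: start y=0.000, vy=9.389 → t=1.878, apex=4.408, x_land=70.579, impact vy=-9.389
  bounce: vy ← 0.75·9.389 = 7.042
Arc 4: start y=0.000, vy=7.042 → t=1.408, apex=2.480, x_land=85.438, impact vy=-7.042
  bounce: vy ← 0.75·7.042 = 5.282
Arc 5: start y=0.000, vy=5.282 → t=1.056, apex=1.395, x_land=96.582, impact vy=-5.282
  bounce: vy ← 0.75·5.282 = 3.961
Arc 6: start y=0.000, vy=3.961 → t=0.792, apex=0.785, x_land=104.940, impact vy=-3.961
  bounce: vy ← 0.75·3.961 = 2.971
Arc 7: start y=0.000, vy=2.971 → t=0.594, apex=0.441, x_land=111.208, impact vy=-2.971
  bounce: vy ← 0.75·2.971 = 2.228

1 2.308 13.932 24.352
2 2.504 7.837 50.767
3 1.878 4.408 70.579
4 1.408 2.480 85.438
5 1.056 1.395 96.582
6 0.792 0.785 104.940
7 0.594 0.441 111.208
final: 111.208 2.228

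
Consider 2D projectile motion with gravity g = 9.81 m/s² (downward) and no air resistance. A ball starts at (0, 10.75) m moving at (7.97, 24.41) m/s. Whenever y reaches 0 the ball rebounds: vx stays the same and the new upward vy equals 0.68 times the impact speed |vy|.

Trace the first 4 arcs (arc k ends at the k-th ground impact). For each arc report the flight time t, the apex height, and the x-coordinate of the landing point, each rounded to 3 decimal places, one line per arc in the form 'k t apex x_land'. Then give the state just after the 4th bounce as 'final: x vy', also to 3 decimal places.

Arc 1: start y=10.750, vy=24.410 → t=5.384, apex=41.119, x_land=42.908, impact vy=-28.404
  bounce: vy ← 0.68·28.404 = 19.314
Arc 2: start y=0.000, vy=19.314 → t=3.938, apex=19.014, x_land=74.291, impact vy=-19.314
  bounce: vy ← 0.68·19.314 = 13.134
Arc 3: start y=0.000, vy=13.134 → t=2.678, apex=8.792, x_land=95.632, impact vy=-13.134
  bounce: vy ← 0.68·13.134 = 8.931
Arc 4: start y=0.000, vy=8.931 → t=1.821, apex=4.065, x_land=110.144, impact vy=-8.931
  bounce: vy ← 0.68·8.931 = 6.073

1 5.384 41.119 42.908
2 3.938 19.014 74.291
3 2.678 8.792 95.632
4 1.821 4.065 110.144
final: 110.144 6.073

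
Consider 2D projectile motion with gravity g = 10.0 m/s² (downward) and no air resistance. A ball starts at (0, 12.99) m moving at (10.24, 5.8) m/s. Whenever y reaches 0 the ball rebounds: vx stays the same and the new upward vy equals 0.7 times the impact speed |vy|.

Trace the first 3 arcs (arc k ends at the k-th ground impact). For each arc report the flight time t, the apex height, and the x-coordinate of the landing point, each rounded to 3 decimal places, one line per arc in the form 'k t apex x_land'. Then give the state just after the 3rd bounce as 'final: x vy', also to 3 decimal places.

Arc 1: start y=12.990, vy=5.800 → t=2.293, apex=14.672, x_land=23.480, impact vy=-17.130
  bounce: vy ← 0.7·17.130 = 11.991
Arc 2: start y=0.000, vy=11.991 → t=2.398, apex=7.189, x_land=48.038, impact vy=-11.991
  bounce: vy ← 0.7·11.991 = 8.394
Arc 3: start y=0.000, vy=8.394 → t=1.679, apex=3.523, x_land=65.228, impact vy=-8.394
  bounce: vy ← 0.7·8.394 = 5.876

1 2.293 14.672 23.480
2 2.398 7.189 48.038
3 1.679 3.523 65.228
final: 65.228 5.876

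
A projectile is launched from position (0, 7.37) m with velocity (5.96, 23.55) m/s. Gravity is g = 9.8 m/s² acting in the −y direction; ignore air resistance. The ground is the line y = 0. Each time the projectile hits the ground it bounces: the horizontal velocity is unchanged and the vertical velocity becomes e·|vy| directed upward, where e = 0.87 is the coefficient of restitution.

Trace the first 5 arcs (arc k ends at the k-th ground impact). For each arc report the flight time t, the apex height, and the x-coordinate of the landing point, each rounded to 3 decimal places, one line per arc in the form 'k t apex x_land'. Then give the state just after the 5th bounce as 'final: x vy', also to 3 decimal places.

1 5.101 35.666 30.402
2 4.694 26.996 58.380
3 4.084 20.433 82.722
4 3.553 15.466 103.899
5 3.091 11.706 122.323
final: 122.323 13.178

Arc 1: start y=7.370, vy=23.550 → t=5.101, apex=35.666, x_land=30.402, impact vy=-26.440
  bounce: vy ← 0.87·26.440 = 23.002
Arc 2: start y=0.000, vy=23.002 → t=4.694, apex=26.996, x_land=58.380, impact vy=-23.002
  bounce: vy ← 0.87·23.002 = 20.012
Arc 3: start y=0.000, vy=20.012 → t=4.084, apex=20.433, x_land=82.722, impact vy=-20.012
  bounce: vy ← 0.87·20.012 = 17.411
Arc 4: start y=0.000, vy=17.411 → t=3.553, apex=15.466, x_land=103.899, impact vy=-17.411
  bounce: vy ← 0.87·17.411 = 15.147
Arc 5: start y=0.000, vy=15.147 → t=3.091, apex=11.706, x_land=122.323, impact vy=-15.147
  bounce: vy ← 0.87·15.147 = 13.178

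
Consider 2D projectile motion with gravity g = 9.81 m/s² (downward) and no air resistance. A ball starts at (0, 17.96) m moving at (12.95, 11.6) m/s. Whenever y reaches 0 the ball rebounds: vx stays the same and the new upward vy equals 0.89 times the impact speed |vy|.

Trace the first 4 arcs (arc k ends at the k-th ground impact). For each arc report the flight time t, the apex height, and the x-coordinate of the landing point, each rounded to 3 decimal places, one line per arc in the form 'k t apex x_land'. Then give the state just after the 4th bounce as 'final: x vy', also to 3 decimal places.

Arc 1: start y=17.960, vy=11.600 → t=3.432, apex=24.818, x_land=44.443, impact vy=-22.067
  bounce: vy ← 0.89·22.067 = 19.639
Arc 2: start y=0.000, vy=19.639 → t=4.004, apex=19.659, x_land=96.294, impact vy=-19.639
  bounce: vy ← 0.89·19.639 = 17.479
Arc 3: start y=0.000, vy=17.479 → t=3.563, apex=15.572, x_land=142.441, impact vy=-17.479
  bounce: vy ← 0.89·17.479 = 15.556
Arc 4: start y=0.000, vy=15.556 → t=3.172, apex=12.334, x_land=183.512, impact vy=-15.556
  bounce: vy ← 0.89·15.556 = 13.845

1 3.432 24.818 44.443
2 4.004 19.659 96.294
3 3.563 15.572 142.441
4 3.172 12.334 183.512
final: 183.512 13.845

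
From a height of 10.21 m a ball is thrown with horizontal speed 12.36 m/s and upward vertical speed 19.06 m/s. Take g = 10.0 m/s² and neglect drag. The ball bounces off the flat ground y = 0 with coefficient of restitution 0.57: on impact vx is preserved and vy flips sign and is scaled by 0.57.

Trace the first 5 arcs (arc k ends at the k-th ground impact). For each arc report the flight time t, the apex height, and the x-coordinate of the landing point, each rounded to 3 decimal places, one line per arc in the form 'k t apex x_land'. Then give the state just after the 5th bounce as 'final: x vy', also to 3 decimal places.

1 4.288 28.374 53.002
2 2.716 9.219 86.568
3 1.548 2.995 105.701
4 0.882 0.973 116.606
5 0.503 0.316 122.823
final: 122.823 1.433

Arc 1: start y=10.210, vy=19.060 → t=4.288, apex=28.374, x_land=53.002, impact vy=-23.822
  bounce: vy ← 0.57·23.822 = 13.578
Arc 2: start y=0.000, vy=13.578 → t=2.716, apex=9.219, x_land=86.568, impact vy=-13.578
  bounce: vy ← 0.57·13.578 = 7.740
Arc 3: start y=0.000, vy=7.740 → t=1.548, apex=2.995, x_land=105.701, impact vy=-7.740
  bounce: vy ← 0.57·7.740 = 4.412
Arc 4: start y=0.000, vy=4.412 → t=0.882, apex=0.973, x_land=116.606, impact vy=-4.412
  bounce: vy ← 0.57·4.412 = 2.515
Arc 5: start y=0.000, vy=2.515 → t=0.503, apex=0.316, x_land=122.823, impact vy=-2.515
  bounce: vy ← 0.57·2.515 = 1.433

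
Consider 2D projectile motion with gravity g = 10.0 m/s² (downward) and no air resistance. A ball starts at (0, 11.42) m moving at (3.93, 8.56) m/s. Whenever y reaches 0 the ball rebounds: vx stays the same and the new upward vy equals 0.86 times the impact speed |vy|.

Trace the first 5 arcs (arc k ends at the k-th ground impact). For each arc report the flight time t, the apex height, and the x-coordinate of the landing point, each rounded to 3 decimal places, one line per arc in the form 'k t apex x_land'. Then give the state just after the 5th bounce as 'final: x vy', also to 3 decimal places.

1 2.593 15.084 10.190
2 2.987 11.156 21.931
3 2.569 8.251 32.027
4 2.209 6.102 40.711
5 1.900 4.513 48.178
final: 48.178 8.171

Arc 1: start y=11.420, vy=8.560 → t=2.593, apex=15.084, x_land=10.190, impact vy=-17.369
  bounce: vy ← 0.86·17.369 = 14.937
Arc 2: start y=0.000, vy=14.937 → t=2.987, apex=11.156, x_land=21.931, impact vy=-14.937
  bounce: vy ← 0.86·14.937 = 12.846
Arc 3: start y=0.000, vy=12.846 → t=2.569, apex=8.251, x_land=32.027, impact vy=-12.846
  bounce: vy ← 0.86·12.846 = 11.047
Arc 4: start y=0.000, vy=11.047 → t=2.209, apex=6.102, x_land=40.711, impact vy=-11.047
  bounce: vy ← 0.86·11.047 = 9.501
Arc 5: start y=0.000, vy=9.501 → t=1.900, apex=4.513, x_land=48.178, impact vy=-9.501
  bounce: vy ← 0.86·9.501 = 8.171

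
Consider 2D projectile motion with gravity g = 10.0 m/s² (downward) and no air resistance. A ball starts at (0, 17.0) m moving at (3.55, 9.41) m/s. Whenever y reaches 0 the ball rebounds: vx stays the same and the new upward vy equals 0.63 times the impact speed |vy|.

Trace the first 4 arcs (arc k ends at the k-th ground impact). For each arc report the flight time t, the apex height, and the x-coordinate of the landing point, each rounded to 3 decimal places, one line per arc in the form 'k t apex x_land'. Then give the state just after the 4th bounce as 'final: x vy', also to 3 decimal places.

1 3.011 21.427 10.690
2 2.608 8.505 19.949
3 1.643 3.375 25.783
4 1.035 1.340 29.458
final: 29.458 3.261

Arc 1: start y=17.000, vy=9.410 → t=3.011, apex=21.427, x_land=10.690, impact vy=-20.701
  bounce: vy ← 0.63·20.701 = 13.042
Arc 2: start y=0.000, vy=13.042 → t=2.608, apex=8.505, x_land=19.949, impact vy=-13.042
  bounce: vy ← 0.63·13.042 = 8.216
Arc 3: start y=0.000, vy=8.216 → t=1.643, apex=3.375, x_land=25.783, impact vy=-8.216
  bounce: vy ← 0.63·8.216 = 5.176
Arc 4: start y=0.000, vy=5.176 → t=1.035, apex=1.340, x_land=29.458, impact vy=-5.176
  bounce: vy ← 0.63·5.176 = 3.261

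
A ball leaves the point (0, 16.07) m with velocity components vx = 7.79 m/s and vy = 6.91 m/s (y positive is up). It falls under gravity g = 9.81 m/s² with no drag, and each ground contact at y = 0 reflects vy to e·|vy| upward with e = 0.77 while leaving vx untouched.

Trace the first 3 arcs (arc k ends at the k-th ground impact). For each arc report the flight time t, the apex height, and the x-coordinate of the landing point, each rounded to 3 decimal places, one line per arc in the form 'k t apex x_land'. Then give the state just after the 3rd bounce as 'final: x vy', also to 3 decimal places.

1 2.647 18.504 20.617
2 2.991 10.971 43.918
3 2.303 6.505 61.859
final: 61.859 8.699

Arc 1: start y=16.070, vy=6.910 → t=2.647, apex=18.504, x_land=20.617, impact vy=-19.054
  bounce: vy ← 0.77·19.054 = 14.671
Arc 2: start y=0.000, vy=14.671 → t=2.991, apex=10.971, x_land=43.918, impact vy=-14.671
  bounce: vy ← 0.77·14.671 = 11.297
Arc 3: start y=0.000, vy=11.297 → t=2.303, apex=6.505, x_land=61.859, impact vy=-11.297
  bounce: vy ← 0.77·11.297 = 8.699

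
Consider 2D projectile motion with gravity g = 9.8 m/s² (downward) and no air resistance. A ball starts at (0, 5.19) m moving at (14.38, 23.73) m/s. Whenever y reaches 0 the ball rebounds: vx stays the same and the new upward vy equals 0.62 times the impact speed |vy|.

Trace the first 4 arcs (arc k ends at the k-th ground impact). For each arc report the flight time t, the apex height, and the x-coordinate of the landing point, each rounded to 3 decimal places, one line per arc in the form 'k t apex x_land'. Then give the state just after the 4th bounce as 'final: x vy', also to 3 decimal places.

1 5.052 33.920 72.655
2 3.263 13.039 119.570
3 2.023 5.012 148.657
4 1.254 1.927 166.691
final: 166.691 3.810

Arc 1: start y=5.190, vy=23.730 → t=5.052, apex=33.920, x_land=72.655, impact vy=-25.784
  bounce: vy ← 0.62·25.784 = 15.986
Arc 2: start y=0.000, vy=15.986 → t=3.263, apex=13.039, x_land=119.570, impact vy=-15.986
  bounce: vy ← 0.62·15.986 = 9.912
Arc 3: start y=0.000, vy=9.912 → t=2.023, apex=5.012, x_land=148.657, impact vy=-9.912
  bounce: vy ← 0.62·9.912 = 6.145
Arc 4: start y=0.000, vy=6.145 → t=1.254, apex=1.927, x_land=166.691, impact vy=-6.145
  bounce: vy ← 0.62·6.145 = 3.810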